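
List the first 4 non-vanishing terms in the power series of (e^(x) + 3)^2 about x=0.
7·x^3/3 + 5·x^2 + 8·x + 16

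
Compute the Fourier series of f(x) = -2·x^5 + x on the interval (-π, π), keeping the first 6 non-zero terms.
(-478 - 4·π^4 + 80·π^2)·sin(x) + (-10·π^2 + 14 + 2·π^4)·sin(2·x) + (-4·π^4/3 - 106/81 + 80·π^2/27)·sin(3·x) + (-5·π^2/4 - 1/32 + π^4)·sin(4·x) + (-4·π^4/5 + 154/625 + 16·π^2/25)·sin(5·x) + (-10·π^2/27 - 22/81 + 2·π^4/3)·sin(6·x)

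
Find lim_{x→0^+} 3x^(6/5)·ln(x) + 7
The product is a 0·∞ indeterminate form at x → 0⁺.
Rewrite the product as 3·ln(x) / x^(-6/5) and apply L'Hôpital, or use the standard hierarchy x^(-6/5) ≫ |ln x| as x → 0⁺.
The indeterminate product → 0, so the limit = 7.

Final answer: 7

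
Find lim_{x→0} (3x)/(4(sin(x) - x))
Both numerator and denominator → 0 as x → 0; this is a 0/0 indeterminate form.
Expand each to leading order near x = 0: numerator ~ 3·x, denominator ~ -2·x^3/3.
The limit of the ratio is -∞.

Final answer: -∞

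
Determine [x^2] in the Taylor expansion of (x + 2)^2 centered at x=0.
Expand to order 2: (x + 2)^2 = x^2 + 4·x + 4 + O(x^3).
The coefficient of x^2 is 1.

Final answer: 1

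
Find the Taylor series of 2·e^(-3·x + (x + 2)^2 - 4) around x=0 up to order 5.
27·x^5/20 + 25·x^4/12 + 7·x^3/3 + 3·x^2 + 2·x + 2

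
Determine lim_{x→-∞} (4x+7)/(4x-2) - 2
Evaluate the dominant behaviour as x → -∞; each term tends to a finite value or vanishes.
Limit = -1.

Final answer: -1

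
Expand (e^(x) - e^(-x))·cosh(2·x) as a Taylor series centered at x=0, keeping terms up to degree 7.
1093·x^7/2520 + 121·x^5/60 + 13·x^3/3 + 2·x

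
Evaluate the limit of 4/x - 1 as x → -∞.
Evaluate the dominant behaviour as x → -∞; each term tends to a finite value or vanishes.
Limit = -1.

Final answer: -1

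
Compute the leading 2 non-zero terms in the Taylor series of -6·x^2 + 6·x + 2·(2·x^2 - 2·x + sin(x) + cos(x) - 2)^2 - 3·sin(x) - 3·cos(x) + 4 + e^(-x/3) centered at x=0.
20·x/3 + 4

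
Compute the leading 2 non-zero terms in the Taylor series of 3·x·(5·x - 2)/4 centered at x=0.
15·x^2/4 - 3·x/2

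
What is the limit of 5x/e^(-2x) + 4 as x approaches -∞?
The quotient is an ∞/∞ indeterminate form as x → -∞.
Compare growth rates of the dominant terms (exponentials ≫ polynomials ≫ logarithms), or apply L'Hôpital's rule; the quotient → 0.
Adding the constant: 0 + 4 = 4. Limit = 4.

Final answer: 4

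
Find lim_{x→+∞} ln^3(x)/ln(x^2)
This is an ∞/∞ indeterminate form as x → +∞.
Write ln(x^2) = 2·ln(x), reducing the quotient to ln^2(x)/2 → ∞.
Limit = ∞.

Final answer: ∞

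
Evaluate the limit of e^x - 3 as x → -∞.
Evaluate the dominant behaviour as x → -∞; each term tends to a finite value or vanishes.
Limit = -3.

Final answer: -3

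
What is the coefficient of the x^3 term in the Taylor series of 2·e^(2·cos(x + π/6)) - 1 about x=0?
Expand to order 3: 2·e^(2·cos(x + π/6)) - 1 = √(3)·x^3·e^(√(3)) + x^2·(-√(3)·e^(√(3)) + e^(√(3))) - 2·x·e^(√(3)) - 1 + 2·e^(√(3)) + O(x^4).
The coefficient of x^3 is √(3)·e^(√(3)).

Final answer: √(3)·e^(√(3))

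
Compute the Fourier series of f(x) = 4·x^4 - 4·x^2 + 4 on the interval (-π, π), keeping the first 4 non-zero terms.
(208 - 32·π^2)·cos(x) + (-16 + 8·π^2)·cos(2·x) + (112/27 - 32·π^2/9)·cos(3·x) - 4·π^2/3 + 4 + 4·π^4/5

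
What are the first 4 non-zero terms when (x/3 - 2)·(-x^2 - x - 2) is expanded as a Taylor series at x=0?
-x^3/3 + 5·x^2/3 + 4·x/3 + 4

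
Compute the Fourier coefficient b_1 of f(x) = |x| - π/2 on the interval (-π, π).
b_1 = (1/π) ∫_{-π}^{π} f(x)·sin(1x) dx.
Evaluate the integral (use parity and integration by parts as needed): b_1 = 0.

Final answer: 0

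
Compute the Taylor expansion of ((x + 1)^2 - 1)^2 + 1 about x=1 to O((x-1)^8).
10 + 24·(x - 1) + 22·(x - 1)^2 + 8·(x - 1)^3 + (x - 1)^4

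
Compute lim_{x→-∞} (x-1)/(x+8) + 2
Evaluate the dominant behaviour as x → -∞; each term tends to a finite value or vanishes.
Limit = 3.

Final answer: 3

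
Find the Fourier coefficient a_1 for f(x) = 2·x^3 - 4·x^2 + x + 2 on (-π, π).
a_1 = (1/π) ∫_{-π}^{π} f(x)·cos(1x) dx.
Evaluate the integral (use parity and integration by parts as needed): a_1 = 16.

Final answer: 16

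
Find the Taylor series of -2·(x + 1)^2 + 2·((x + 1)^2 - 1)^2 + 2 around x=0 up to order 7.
2·x^4 + 8·x^3 + 6·x^2 - 4·x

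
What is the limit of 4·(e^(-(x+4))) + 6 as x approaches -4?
Direct substitution at x = -4 gives 10.

Final answer: 10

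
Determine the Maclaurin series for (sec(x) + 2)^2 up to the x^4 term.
3·x^4/2 + 3·x^2 + 9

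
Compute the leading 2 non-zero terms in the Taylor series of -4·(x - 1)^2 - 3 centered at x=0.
8·x - 7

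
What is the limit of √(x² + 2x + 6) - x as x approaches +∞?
This is an ∞ − ∞ indeterminate form.
Multiply and divide by the conjugate √(x²+2x + 6) + x; the x² terms cancel, leaving (2x + 6)/(√(x²+2x + 6)+x) → 2/2 = 1.
Limit = 1.

Final answer: 1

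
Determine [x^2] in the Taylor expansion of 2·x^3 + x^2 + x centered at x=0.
Expand to order 2: 2·x^3 + x^2 + x = x^2 + x + O(x^3).
The coefficient of x^2 is 1.

Final answer: 1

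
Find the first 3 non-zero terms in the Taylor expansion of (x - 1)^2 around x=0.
x^2 - 2·x + 1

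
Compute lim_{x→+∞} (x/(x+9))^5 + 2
As x → +∞: x/(x+9) = 1/(1 + 9/x) → 1, and the 5th power of a limit-1 base also → 1; with the additive constant, 1 + 2 = 3.
Limit = 3.

Final answer: 3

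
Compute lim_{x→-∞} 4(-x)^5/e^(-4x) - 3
The quotient is an ∞/∞ indeterminate form as x → -∞.
Compare growth rates of the dominant terms (exponentials ≫ polynomials ≫ logarithms), or apply L'Hôpital's rule; the quotient → 0.
Adding the constant: 0 - 3 = -3. Limit = -3.

Final answer: -3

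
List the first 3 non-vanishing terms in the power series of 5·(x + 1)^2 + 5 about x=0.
5·x^2 + 10·x + 10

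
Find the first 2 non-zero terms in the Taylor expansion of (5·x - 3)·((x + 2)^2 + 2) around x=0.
18·x - 18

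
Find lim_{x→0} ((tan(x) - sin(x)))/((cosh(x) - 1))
Both numerator and denominator → 0 as x → 0; this is a 0/0 indeterminate form.
Expand each to leading order near x = 0: numerator ~ x^3/2, denominator ~ x^2/2.
The limit of the ratio is 0.

Final answer: 0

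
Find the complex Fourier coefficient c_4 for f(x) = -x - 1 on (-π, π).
Compute the real Fourier coefficients first: a_4 = 0, b_4 = 1/2.
Then c_4 = (a_4 − i·b_4)/2 = -i/4.

Final answer: -i/4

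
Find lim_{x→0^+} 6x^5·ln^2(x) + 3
The product is a 0·∞ indeterminate form at x → 0⁺.
Rewrite the product as 6·ln^2(x) / x^(-5) and apply L'Hôpital, or use the standard hierarchy x^(-5) ≫ |ln x|^2 as x → 0⁺.
The indeterminate product → 0, so the limit = 3.

Final answer: 3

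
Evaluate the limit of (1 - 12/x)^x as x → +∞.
As x → +∞: this is the defining limit (1 - 12/x)^x → e^(-12).
Limit = e^(-12).

Final answer: e^(-12)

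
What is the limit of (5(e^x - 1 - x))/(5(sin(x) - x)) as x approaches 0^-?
Both numerator and denominator → 0 as x → 0^-; this is a 0/0 indeterminate form.
Expand each to leading order near x = 0: numerator ~ 5·x^2/2, denominator ~ -5·x^3/6.
The limit of the ratio is ∞.

Final answer: ∞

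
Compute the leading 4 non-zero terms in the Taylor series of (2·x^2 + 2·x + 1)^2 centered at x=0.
8·x^3 + 8·x^2 + 4·x + 1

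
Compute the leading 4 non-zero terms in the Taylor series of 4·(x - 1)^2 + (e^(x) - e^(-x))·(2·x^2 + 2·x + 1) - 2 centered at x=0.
13·x^3/3 + 8·x^2 - 6·x + 2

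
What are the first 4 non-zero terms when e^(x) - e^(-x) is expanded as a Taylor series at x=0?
x^7/2520 + x^5/60 + x^3/3 + 2·x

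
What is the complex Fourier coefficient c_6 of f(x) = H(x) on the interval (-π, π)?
Compute the real Fourier coefficients first: a_6 = 0, b_6 = 0.
Then c_6 = (a_6 − i·b_6)/2 = 0.

Final answer: 0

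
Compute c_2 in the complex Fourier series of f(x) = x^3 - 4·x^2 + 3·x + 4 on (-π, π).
Compute the real Fourier coefficients first: a_2 = -4, b_2 = -π^2 - 3/2.
Then c_2 = (a_2 − i·b_2)/2 = -2 + 3·i/4 + i·π^2/2.

Final answer: -2 + 3·i/4 + i·π^2/2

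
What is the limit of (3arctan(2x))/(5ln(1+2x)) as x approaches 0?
Both numerator and denominator → 0 as x → 0; this is a 0/0 indeterminate form.
Expand each to leading order near x = 0: numerator ~ 6·x, denominator ~ 10·x.
The limit of the ratio is 3/5.

Final answer: 3/5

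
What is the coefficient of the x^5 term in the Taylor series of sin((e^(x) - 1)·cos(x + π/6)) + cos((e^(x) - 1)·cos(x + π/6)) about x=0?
Expand to order 5: sin((e^(x) - 1)·cos(x + π/6)) + cos((e^(x) - 1)·cos(x + π/6)) = x^5·(97/192 - 29·√(3)/256) + x^4·(5·√(3)/96 + 31/128) + x^3·(-5/8 + √(3)/48) + x^2·(-7/8 + √(3)/4) + √(3)·x/2 + 1 + O(x^6).
The coefficient of x^5 is 97/192 - 29·√(3)/256.

Final answer: 97/192 - 29·√(3)/256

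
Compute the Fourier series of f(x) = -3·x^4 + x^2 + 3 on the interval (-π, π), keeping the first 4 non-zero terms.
(-148 + 24·π^2)·cos(x) + (10 - 6·π^2)·cos(2·x) + (-20/9 + 8·π^2/3)·cos(3·x) - 3·π^4/5 + 3 + π^2/3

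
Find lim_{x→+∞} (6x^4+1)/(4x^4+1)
This is an ∞/∞ indeterminate form as x → +∞.
Divide numerator and denominator by x^4 and let the lower-order terms vanish; the leading terms give 6/4 = 3/2.
Limit = 3/2.

Final answer: 3/2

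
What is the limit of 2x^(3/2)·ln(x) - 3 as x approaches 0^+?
The product is a 0·∞ indeterminate form at x → 0⁺.
Rewrite the product as 2·ln(x) / x^(-3/2) and apply L'Hôpital, or use the standard hierarchy x^(-3/2) ≫ |ln x| as x → 0⁺.
The indeterminate product → 0, so the limit = -3.

Final answer: -3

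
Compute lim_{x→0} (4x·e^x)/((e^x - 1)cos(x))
Both numerator and denominator → 0 as x → 0; this is a 0/0 indeterminate form.
Expand each to leading order near x = 0: numerator ~ 4·x, denominator ~ x.
The limit of the ratio is 4.

Final answer: 4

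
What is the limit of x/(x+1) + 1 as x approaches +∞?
Evaluate the dominant behaviour as x → +∞; each term tends to a finite value or vanishes.
Limit = 2.

Final answer: 2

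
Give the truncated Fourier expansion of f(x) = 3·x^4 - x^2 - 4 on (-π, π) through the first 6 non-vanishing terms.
(148 - 24·π^2)·cos(x) + (-10 + 6·π^2)·cos(2·x) + (20/9 - 8·π^2/3)·cos(3·x) + (-13/16 + 3·π^2/2)·cos(4·x) + (244/625 - 24·π^2/25)·cos(5·x) - 4 - π^2/3 + 3·π^4/5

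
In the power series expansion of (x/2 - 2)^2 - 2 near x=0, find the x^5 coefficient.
Expand to order 5: (x/2 - 2)^2 - 2 = x^2/4 - 2·x + 2 + O(x^6).
The coefficient of x^5 is 0.

Final answer: 0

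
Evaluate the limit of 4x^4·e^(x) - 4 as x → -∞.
The product is a 0·∞ indeterminate form at x → -∞.
Rewrite the product as 4x^4 / e^(-x) (an ∞/∞ form) and apply L'Hôpital, or use the standard hierarchy e^(|x|) ≫ |x^4| as x → -∞.
The indeterminate product → 0, so the limit = -4.

Final answer: -4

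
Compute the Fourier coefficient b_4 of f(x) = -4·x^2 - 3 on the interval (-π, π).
b_4 = (1/π) ∫_{-π}^{π} f(x)·sin(4x) dx.
Evaluate the integral (use parity and integration by parts as needed): b_4 = 0.

Final answer: 0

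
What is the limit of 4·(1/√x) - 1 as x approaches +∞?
Evaluate the dominant behaviour as x → +∞; each term tends to a finite value or vanishes.
Limit = -1.

Final answer: -1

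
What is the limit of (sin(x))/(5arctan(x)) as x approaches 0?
Both numerator and denominator → 0 as x → 0; this is a 0/0 indeterminate form.
Expand each to leading order near x = 0: numerator ~ x, denominator ~ 5·x.
The limit of the ratio is 1/5.

Final answer: 1/5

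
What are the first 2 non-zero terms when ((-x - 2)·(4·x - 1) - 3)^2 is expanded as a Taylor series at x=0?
14·x + 1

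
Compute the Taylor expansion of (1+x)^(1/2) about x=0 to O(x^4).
x^3/16 - x^2/8 + x/2 + 1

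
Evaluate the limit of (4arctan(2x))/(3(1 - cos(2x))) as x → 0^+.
Both numerator and denominator → 0 as x → 0^+; this is a 0/0 indeterminate form.
Expand each to leading order near x = 0: numerator ~ 8·x, denominator ~ 6·x^2.
The limit of the ratio is ∞.

Final answer: ∞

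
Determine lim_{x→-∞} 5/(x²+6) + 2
Evaluate the dominant behaviour as x → -∞; each term tends to a finite value or vanishes.
Limit = 2.

Final answer: 2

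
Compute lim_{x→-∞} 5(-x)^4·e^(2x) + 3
The product is a 0·∞ indeterminate form at x → -∞.
Rewrite the product as 5(-x)^4 / e^(-2x) (an ∞/∞ form) and apply L'Hôpital, or use the standard hierarchy e^(2|x|) ≫ |(-x)^4| as x → -∞.
The indeterminate product → 0, so the limit = 3.

Final answer: 3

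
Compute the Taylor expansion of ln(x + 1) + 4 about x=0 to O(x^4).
x^3/3 - x^2/2 + x + 4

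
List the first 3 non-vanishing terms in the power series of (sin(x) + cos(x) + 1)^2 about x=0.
-x^2 + 4·x + 4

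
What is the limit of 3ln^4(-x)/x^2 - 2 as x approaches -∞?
The quotient is an ∞/∞ indeterminate form as x → -∞.
Compare growth rates of the dominant terms (exponentials ≫ polynomials ≫ logarithms), or apply L'Hôpital's rule; the quotient → 0.
Adding the constant: 0 - 2 = -2. Limit = -2.

Final answer: -2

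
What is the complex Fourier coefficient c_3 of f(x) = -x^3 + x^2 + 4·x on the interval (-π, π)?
Compute the real Fourier coefficients first: a_3 = -4/9, b_3 = 28/9 - 2·π^2/3.
Then c_3 = (a_3 − i·b_3)/2 = -2/9 - 14·i/9 + i·π^2/3.

Final answer: -2/9 - 14·i/9 + i·π^2/3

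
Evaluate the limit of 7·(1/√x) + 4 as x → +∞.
Evaluate the dominant behaviour as x → +∞; each term tends to a finite value or vanishes.
Limit = 4.

Final answer: 4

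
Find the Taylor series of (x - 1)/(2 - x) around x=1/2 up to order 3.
-1/3 + 4·(x - 1/2)/9 + 8·(x - 1/2)^2/27 + 16·(x - 1/2)^3/81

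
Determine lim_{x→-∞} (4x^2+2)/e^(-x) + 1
The quotient is an ∞/∞ indeterminate form as x → -∞.
Compare growth rates of the dominant terms (exponentials ≫ polynomials ≫ logarithms), or apply L'Hôpital's rule; the quotient → 0.
Adding the constant: 0 + 1 = 1. Limit = 1.

Final answer: 1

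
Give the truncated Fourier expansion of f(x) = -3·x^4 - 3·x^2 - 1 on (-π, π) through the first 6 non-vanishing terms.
(-132 + 24·π^2)·cos(x) + (6 - 6·π^2)·cos(2·x) + (-4/9 + 8·π^2/3)·cos(3·x) + (-3·π^2/2 - 3/16)·cos(4·x) + (156/625 + 24·π^2/25)·cos(5·x) - 3·π^4/5 - π^2 - 1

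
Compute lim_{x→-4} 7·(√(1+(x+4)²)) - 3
Direct substitution at x = -4 gives 4.

Final answer: 4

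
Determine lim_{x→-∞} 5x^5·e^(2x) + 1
The product is a 0·∞ indeterminate form at x → -∞.
Rewrite the product as 5x^5 / e^(-2x) (an ∞/∞ form) and apply L'Hôpital, or use the standard hierarchy e^(2|x|) ≫ |x^5| as x → -∞.
The indeterminate product → 0, so the limit = 1.

Final answer: 1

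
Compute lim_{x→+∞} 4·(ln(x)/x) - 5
Evaluate the dominant behaviour as x → +∞; each term tends to a finite value or vanishes.
Limit = -5.

Final answer: -5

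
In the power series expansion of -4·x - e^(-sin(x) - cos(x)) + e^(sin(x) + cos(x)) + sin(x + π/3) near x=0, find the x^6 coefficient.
-√(3)/1440 + 17·e^(-1)/720 + 71·e/720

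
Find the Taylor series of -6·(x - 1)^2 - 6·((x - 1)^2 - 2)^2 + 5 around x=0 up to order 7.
-6·x^4 + 24·x^3 - 18·x^2 - 12·x - 7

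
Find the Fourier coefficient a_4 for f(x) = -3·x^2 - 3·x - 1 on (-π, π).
a_4 = (1/π) ∫_{-π}^{π} f(x)·cos(4x) dx.
Evaluate the integral (use parity and integration by parts as needed): a_4 = -3/4.

Final answer: -3/4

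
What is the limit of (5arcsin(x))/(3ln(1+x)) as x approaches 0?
Both numerator and denominator → 0 as x → 0; this is a 0/0 indeterminate form.
Expand each to leading order near x = 0: numerator ~ 5·x, denominator ~ 3·x.
The limit of the ratio is 5/3.

Final answer: 5/3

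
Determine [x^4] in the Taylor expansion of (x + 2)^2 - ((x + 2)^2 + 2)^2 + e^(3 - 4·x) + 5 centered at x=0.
Expand to order 4: (x + 2)^2 - ((x + 2)^2 + 2)^2 + e^(3 - 4·x) + 5 = x^4·(-1 + 32·e^(3)/3) + x^3·(-32·e^(3)/3 - 8) + x^2·(-27 + 8·e^(3)) + x·(-4·e^(3) - 44) - 27 + e^(3) + O(x^5).
The coefficient of x^4 is -1 + 32·e^(3)/3.

Final answer: -1 + 32·e^(3)/3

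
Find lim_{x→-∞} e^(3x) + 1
Evaluate the dominant behaviour as x → -∞; each term tends to a finite value or vanishes.
Limit = 1.

Final answer: 1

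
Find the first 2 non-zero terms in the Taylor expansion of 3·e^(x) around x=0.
3·x + 3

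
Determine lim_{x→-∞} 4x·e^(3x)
This is a 0·∞ indeterminate form at x → -∞.
Rewrite the product as 4x / e^(-3x) (an ∞/∞ form) and apply L'Hôpital, or use the standard hierarchy e^(3|x|) ≫ |x| as x → -∞.
The indeterminate product → 0, so the limit = 0.

Final answer: 0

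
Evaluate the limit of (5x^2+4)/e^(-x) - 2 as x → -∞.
The quotient is an ∞/∞ indeterminate form as x → -∞.
Compare growth rates of the dominant terms (exponentials ≫ polynomials ≫ logarithms), or apply L'Hôpital's rule; the quotient → 0.
Adding the constant: 0 - 2 = -2. Limit = -2.

Final answer: -2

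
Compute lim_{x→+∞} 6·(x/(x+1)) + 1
Evaluate the dominant behaviour as x → +∞; each term tends to a finite value or vanishes.
Limit = 7.

Final answer: 7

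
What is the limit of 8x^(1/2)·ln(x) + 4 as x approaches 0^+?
The product is a 0·∞ indeterminate form at x → 0⁺.
Rewrite the product as 8·ln(x) / x^(-1/2) and apply L'Hôpital, or use the standard hierarchy x^(-1/2) ≫ |ln x| as x → 0⁺.
The indeterminate product → 0, so the limit = 4.

Final answer: 4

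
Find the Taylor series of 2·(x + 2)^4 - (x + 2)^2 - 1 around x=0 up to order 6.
2·x^4 + 16·x^3 + 47·x^2 + 60·x + 27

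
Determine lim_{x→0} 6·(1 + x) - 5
Direct substitution at x = 0 gives 1.

Final answer: 1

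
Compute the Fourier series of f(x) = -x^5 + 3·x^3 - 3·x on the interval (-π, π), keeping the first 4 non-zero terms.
(-282 - 2·π^4 + 46·π^2)·sin(x) + (-8·π^2 + 15 + π^4)·sin(2·x) + (-2·π^4/3 - 350/81 + 94·π^2/27)·sin(3·x) + (-17·π^2/8 + 147/64 + π^4/2)·sin(4·x)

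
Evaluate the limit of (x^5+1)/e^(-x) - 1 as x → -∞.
The quotient is an ∞/∞ indeterminate form as x → -∞.
Compare growth rates of the dominant terms (exponentials ≫ polynomials ≫ logarithms), or apply L'Hôpital's rule; the quotient → 0.
Adding the constant: 0 - 1 = -1. Limit = -1.

Final answer: -1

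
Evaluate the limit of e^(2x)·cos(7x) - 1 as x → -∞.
Evaluate the dominant behaviour as x → -∞; each term tends to a finite value or vanishes.
Limit = -1.

Final answer: -1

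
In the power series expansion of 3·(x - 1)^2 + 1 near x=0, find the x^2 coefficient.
Expand to order 2: 3·(x - 1)^2 + 1 = 3·x^2 - 6·x + 4 + O(x^3).
The coefficient of x^2 is 3.

Final answer: 3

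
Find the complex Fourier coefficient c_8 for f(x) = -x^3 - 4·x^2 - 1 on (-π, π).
Compute the real Fourier coefficients first: a_8 = -1/4, b_8 = -3/128 + π^2/4.
Then c_8 = (a_8 − i·b_8)/2 = -1/8 - i·π^2/8 + 3·i/256.

Final answer: -1/8 - i·π^2/8 + 3·i/256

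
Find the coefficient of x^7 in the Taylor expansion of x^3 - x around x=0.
Expand to order 7: x^3 - x = x^3 - x + O(x^8).
The coefficient of x^7 is 0.

Final answer: 0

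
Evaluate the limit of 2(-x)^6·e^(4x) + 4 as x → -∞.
The product is a 0·∞ indeterminate form at x → -∞.
Rewrite the product as 2(-x)^6 / e^(-4x) (an ∞/∞ form) and apply L'Hôpital, or use the standard hierarchy e^(4|x|) ≫ |(-x)^6| as x → -∞.
The indeterminate product → 0, so the limit = 4.

Final answer: 4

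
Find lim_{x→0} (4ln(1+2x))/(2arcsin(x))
Both numerator and denominator → 0 as x → 0; this is a 0/0 indeterminate form.
Expand each to leading order near x = 0: numerator ~ 8·x, denominator ~ 2·x.
The limit of the ratio is 4.

Final answer: 4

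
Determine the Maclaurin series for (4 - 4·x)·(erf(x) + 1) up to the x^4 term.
8·x^4/(3·√(π)) - 8·x^3/(3·√(π)) - 8·x^2/√(π) + x·(-4 + 8/√(π)) + 4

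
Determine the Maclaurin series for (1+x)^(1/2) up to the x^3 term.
x^3/16 - x^2/8 + x/2 + 1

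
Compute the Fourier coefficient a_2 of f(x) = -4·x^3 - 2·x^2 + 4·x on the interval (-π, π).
a_2 = (1/π) ∫_{-π}^{π} f(x)·cos(2x) dx.
Evaluate the integral (use parity and integration by parts as needed): a_2 = -2.

Final answer: -2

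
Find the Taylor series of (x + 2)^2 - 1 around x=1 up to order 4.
8 + 6·(x - 1) + (x - 1)^2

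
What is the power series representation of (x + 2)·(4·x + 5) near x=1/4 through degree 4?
27/2 + 15·(x - 1/4) + 4·(x - 1/4)^2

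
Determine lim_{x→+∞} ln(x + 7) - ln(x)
This is an ∞ − ∞ indeterminate form.
Combine the logarithms: ln(x+7) − ln(x) = ln((x+7)/(x)) = ln(1 + 7/(x)) → ln(1) = 0.
Limit = 0.

Final answer: 0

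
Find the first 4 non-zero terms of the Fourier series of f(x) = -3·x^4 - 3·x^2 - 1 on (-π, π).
(-132 + 24·π^2)·cos(x) + (6 - 6·π^2)·cos(2·x) + (-4/9 + 8·π^2/3)·cos(3·x) - 3·π^4/5 - π^2 - 1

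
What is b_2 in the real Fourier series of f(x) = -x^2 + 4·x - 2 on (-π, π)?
b_2 = (1/π) ∫_{-π}^{π} f(x)·sin(2x) dx.
Evaluate the integral (use parity and integration by parts as needed): b_2 = -4.

Final answer: -4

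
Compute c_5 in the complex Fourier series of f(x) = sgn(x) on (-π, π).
Compute the real Fourier coefficients first: a_5 = 0, b_5 = 4/(5·π).
Then c_5 = (a_5 − i·b_5)/2 = -2·i/(5·π).

Final answer: -2·i/(5·π)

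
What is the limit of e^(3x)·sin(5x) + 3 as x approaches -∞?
Evaluate the dominant behaviour as x → -∞; each term tends to a finite value or vanishes.
Limit = 3.

Final answer: 3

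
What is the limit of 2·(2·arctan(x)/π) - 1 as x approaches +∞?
Evaluate the dominant behaviour as x → +∞; each term tends to a finite value or vanishes.
Limit = 1.

Final answer: 1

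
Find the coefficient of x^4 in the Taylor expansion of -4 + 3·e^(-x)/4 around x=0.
Expand to order 4: -4 + 3·e^(-x)/4 = x^4/32 - x^3/8 + 3·x^2/8 - 3·x/4 - 13/4 + O(x^5).
The coefficient of x^4 is 1/32.

Final answer: 1/32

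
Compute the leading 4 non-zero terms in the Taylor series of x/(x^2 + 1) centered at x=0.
-x^7 + x^5 - x^3 + x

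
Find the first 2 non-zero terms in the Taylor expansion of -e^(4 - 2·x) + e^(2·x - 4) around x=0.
x·(2·e^(-4) + 2·e^(4)) - e^(4) + e^(-4)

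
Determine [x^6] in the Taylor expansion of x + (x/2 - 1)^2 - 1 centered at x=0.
Expand to order 6: x + (x/2 - 1)^2 - 1 = x^2/4 + O(x^7).
The coefficient of x^6 is 0.

Final answer: 0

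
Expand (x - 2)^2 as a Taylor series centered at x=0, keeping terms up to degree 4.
x^2 - 4·x + 4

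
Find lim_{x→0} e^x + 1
Direct substitution at x = 0 gives 2.

Final answer: 2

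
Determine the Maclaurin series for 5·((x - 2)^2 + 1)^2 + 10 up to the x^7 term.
5·x^4 - 40·x^3 + 130·x^2 - 200·x + 135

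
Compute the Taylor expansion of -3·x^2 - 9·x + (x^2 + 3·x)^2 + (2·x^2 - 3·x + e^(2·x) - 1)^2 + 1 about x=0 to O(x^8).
56·x^7/15 + 296·x^6/45 + 28·x^5/3 + 43·x^4/3 - 2·x^3 + 7·x^2 - 9·x + 1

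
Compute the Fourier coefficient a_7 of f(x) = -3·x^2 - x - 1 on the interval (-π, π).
a_7 = (1/π) ∫_{-π}^{π} f(x)·cos(7x) dx.
Evaluate the integral (use parity and integration by parts as needed): a_7 = 12/49.

Final answer: 12/49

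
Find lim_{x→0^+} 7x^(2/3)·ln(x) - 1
The product is a 0·∞ indeterminate form at x → 0⁺.
Rewrite the product as 7·ln(x) / x^(-2/3) and apply L'Hôpital, or use the standard hierarchy x^(-2/3) ≫ |ln x| as x → 0⁺.
The indeterminate product → 0, so the limit = -1.

Final answer: -1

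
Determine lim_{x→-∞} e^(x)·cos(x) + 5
Evaluate the dominant behaviour as x → -∞; each term tends to a finite value or vanishes.
Limit = 5.

Final answer: 5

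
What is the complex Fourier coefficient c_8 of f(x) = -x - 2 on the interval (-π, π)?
Compute the real Fourier coefficients first: a_8 = 0, b_8 = 1/4.
Then c_8 = (a_8 − i·b_8)/2 = -i/8.

Final answer: -i/8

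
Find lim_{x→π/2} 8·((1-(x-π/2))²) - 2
Direct substitution at x = π/2 gives 6.

Final answer: 6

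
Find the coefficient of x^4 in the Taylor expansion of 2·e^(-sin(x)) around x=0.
Expand to order 4: 2·e^(-sin(x)) = -x^4/4 + x^2 - 2·x + 2 + O(x^5).
The coefficient of x^4 is -1/4.

Final answer: -1/4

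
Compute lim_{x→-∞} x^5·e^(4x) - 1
The product is a 0·∞ indeterminate form at x → -∞.
Rewrite the product as x^5 / e^(-4x) (an ∞/∞ form) and apply L'Hôpital, or use the standard hierarchy e^(4|x|) ≫ |x^5| as x → -∞.
The indeterminate product → 0, so the limit = -1.

Final answer: -1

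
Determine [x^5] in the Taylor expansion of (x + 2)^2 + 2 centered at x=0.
Expand to order 5: (x + 2)^2 + 2 = x^2 + 4·x + 6 + O(x^6).
The coefficient of x^5 is 0.

Final answer: 0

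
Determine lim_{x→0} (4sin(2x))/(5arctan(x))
Both numerator and denominator → 0 as x → 0; this is a 0/0 indeterminate form.
Expand each to leading order near x = 0: numerator ~ 8·x, denominator ~ 5·x.
The limit of the ratio is 8/5.

Final answer: 8/5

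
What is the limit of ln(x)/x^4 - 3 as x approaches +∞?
The quotient is an ∞/∞ indeterminate form as x → +∞.
The polynomial denominator x^4 dominates the logarithmic numerator (any positive power of x ≫ ln(x) as x → ∞), so the quotient → 0.
Adding the constant: 0 - 3 = -3. Limit = -3.

Final answer: -3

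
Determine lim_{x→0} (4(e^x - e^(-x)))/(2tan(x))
Both numerator and denominator → 0 as x → 0; this is a 0/0 indeterminate form.
Expand each to leading order near x = 0: numerator ~ 8·x, denominator ~ 2·x.
The limit of the ratio is 4.

Final answer: 4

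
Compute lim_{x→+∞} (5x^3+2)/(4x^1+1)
This is an ∞/∞ indeterminate form as x → +∞.
Divide numerator and denominator by x^3 and let the lower-order terms vanish; the numerator's degree 3 exceeds the denominator's degree 1, so the quotient diverges.
Limit = ∞.

Final answer: ∞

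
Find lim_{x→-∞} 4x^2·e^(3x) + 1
The product is a 0·∞ indeterminate form at x → -∞.
Rewrite the product as 4x^2 / e^(-3x) (an ∞/∞ form) and apply L'Hôpital, or use the standard hierarchy e^(3|x|) ≫ |x^2| as x → -∞.
The indeterminate product → 0, so the limit = 1.

Final answer: 1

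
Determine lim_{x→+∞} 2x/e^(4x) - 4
The quotient is an ∞/∞ indeterminate form as x → +∞.
The exponential denominator e^(4x) dominates the polynomial numerator (e^x ≫ x as x → ∞), so the quotient → 0.
Adding the constant: 0 - 4 = -4. Limit = -4.

Final answer: -4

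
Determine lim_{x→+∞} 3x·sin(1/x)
As x → +∞: let u = 1/x → 0⁺; then 3·x·sin(1/x) = 3·1·sin(u)/u → 3·1·1 = 3.
Limit = 3.

Final answer: 3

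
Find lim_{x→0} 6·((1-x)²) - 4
Direct substitution at x = 0 gives 2.

Final answer: 2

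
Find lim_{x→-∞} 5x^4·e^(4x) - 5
The product is a 0·∞ indeterminate form at x → -∞.
Rewrite the product as 5x^4 / e^(-4x) (an ∞/∞ form) and apply L'Hôpital, or use the standard hierarchy e^(4|x|) ≫ |x^4| as x → -∞.
The indeterminate product → 0, so the limit = -5.

Final answer: -5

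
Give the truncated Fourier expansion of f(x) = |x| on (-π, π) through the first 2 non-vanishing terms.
-4·cos(x)/π + π/2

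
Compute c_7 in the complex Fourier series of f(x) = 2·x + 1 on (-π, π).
Compute the real Fourier coefficients first: a_7 = 0, b_7 = 4/7.
Then c_7 = (a_7 − i·b_7)/2 = -2·i/7.

Final answer: -2·i/7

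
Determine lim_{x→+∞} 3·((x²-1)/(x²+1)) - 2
Evaluate the dominant behaviour as x → +∞; each term tends to a finite value or vanishes.
Limit = 1.

Final answer: 1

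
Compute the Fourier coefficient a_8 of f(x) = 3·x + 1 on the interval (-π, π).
a_8 = (1/π) ∫_{-π}^{π} f(x)·cos(8x) dx.
Evaluate the integral (use parity and integration by parts as needed): a_8 = 0.

Final answer: 0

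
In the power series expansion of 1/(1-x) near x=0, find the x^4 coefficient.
Expand to order 4: 1/(1-x) = x^4 + x^3 + x^2 + x + 1 + O(x^5).
The coefficient of x^4 is 1.

Final answer: 1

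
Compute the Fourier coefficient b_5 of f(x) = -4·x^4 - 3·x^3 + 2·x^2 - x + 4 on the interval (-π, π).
b_5 = (1/π) ∫_{-π}^{π} f(x)·sin(5x) dx.
Evaluate the integral (use parity and integration by parts as needed): b_5 = -6·π^2/5 - 14/125.

Final answer: -6·π^2/5 - 14/125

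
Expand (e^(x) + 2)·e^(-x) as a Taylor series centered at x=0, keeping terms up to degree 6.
x^6/360 - x^5/60 + x^4/12 - x^3/3 + x^2 - 2·x + 3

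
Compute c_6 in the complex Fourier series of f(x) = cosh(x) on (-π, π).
Compute the real Fourier coefficients first: a_6 = 2·sinh(π)/(37·π), b_6 = 0.
Then c_6 = (a_6 − i·b_6)/2 = sinh(π)/(37·π).

Final answer: sinh(π)/(37·π)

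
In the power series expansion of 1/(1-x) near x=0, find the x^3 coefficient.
Expand to order 3: 1/(1-x) = x^3 + x^2 + x + 1 + O(x^4).
The coefficient of x^3 is 1.

Final answer: 1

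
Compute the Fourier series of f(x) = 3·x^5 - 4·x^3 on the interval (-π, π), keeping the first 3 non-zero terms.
(-128·π^2 + 6·π^4 + 768)·sin(x) + (-3·π^4 - 57/2 + 19·π^2)·sin(2·x) + (-64·π^2/9 + 128/27 + 2·π^4)·sin(3·x)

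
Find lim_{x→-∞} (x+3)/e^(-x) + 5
The quotient is an ∞/∞ indeterminate form as x → -∞.
Compare growth rates of the dominant terms (exponentials ≫ polynomials ≫ logarithms), or apply L'Hôpital's rule; the quotient → 0.
Adding the constant: 0 + 5 = 5. Limit = 5.

Final answer: 5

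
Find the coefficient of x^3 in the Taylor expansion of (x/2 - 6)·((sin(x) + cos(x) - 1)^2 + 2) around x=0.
Expand to order 3: (x/2 - 6)·((sin(x) + cos(x) - 1)^2 + 2) = 13·x^3/2 - 6·x^2 + x - 12 + O(x^4).
The coefficient of x^3 is 13/2.

Final answer: 13/2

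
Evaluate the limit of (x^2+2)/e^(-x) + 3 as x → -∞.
The quotient is an ∞/∞ indeterminate form as x → -∞.
Compare growth rates of the dominant terms (exponentials ≫ polynomials ≫ logarithms), or apply L'Hôpital's rule; the quotient → 0.
Adding the constant: 0 + 3 = 3. Limit = 3.

Final answer: 3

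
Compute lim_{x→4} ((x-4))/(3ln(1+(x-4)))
Both numerator and denominator → 0 as x → 4; this is a 0/0 indeterminate form.
Expand each to leading order near x = 4: numerator ~ (x - 4), denominator ~ 3·(x - 4).
The limit of the ratio is 1/3.

Final answer: 1/3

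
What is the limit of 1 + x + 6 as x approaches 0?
Direct substitution at x = 0 gives 7.

Final answer: 7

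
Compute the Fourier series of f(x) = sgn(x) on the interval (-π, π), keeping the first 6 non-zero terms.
4·sin(x)/π + 4·sin(3·x)/(3·π) + 4·sin(5·x)/(5·π) + 4·sin(7·x)/(7·π) + 4·sin(9·x)/(9·π) + 4·sin(11·x)/(11·π)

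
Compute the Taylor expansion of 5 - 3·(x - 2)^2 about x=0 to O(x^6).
-3·x^2 + 12·x - 7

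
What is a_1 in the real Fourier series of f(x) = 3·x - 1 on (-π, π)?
a_1 = (1/π) ∫_{-π}^{π} f(x)·cos(1x) dx.
Evaluate the integral (use parity and integration by parts as needed): a_1 = 0.

Final answer: 0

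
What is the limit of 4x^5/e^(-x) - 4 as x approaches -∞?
The quotient is an ∞/∞ indeterminate form as x → -∞.
Compare growth rates of the dominant terms (exponentials ≫ polynomials ≫ logarithms), or apply L'Hôpital's rule; the quotient → 0.
Adding the constant: 0 - 4 = -4. Limit = -4.

Final answer: -4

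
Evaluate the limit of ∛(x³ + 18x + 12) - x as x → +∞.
This is an ∞ − ∞ indeterminate form.
Multiply by (A² + AB + B²)/(A² + AB + B²) where A = ∛(x³+18x + 12), B = x to use A³ − B³ = (A−B)(A²+AB+B²); the x³ terms cancel, leaving (18x + 12)/(A²+AB+B²) with denominator ~ 3x², so the limit is 0.
Limit = 0.

Final answer: 0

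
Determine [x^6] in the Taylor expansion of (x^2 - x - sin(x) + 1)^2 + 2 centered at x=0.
Expand to order 6: (x^2 - x - sin(x) + 1)^2 + 2 = 11·x^6/180 + 19·x^5/60 + x^4/3 - 11·x^3/3 + 6·x^2 - 4·x + 3 + O(x^7).
The coefficient of x^6 is 11/180.

Final answer: 11/180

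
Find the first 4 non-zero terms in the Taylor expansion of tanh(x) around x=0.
-17·x^7/315 + 2·x^5/15 - x^3/3 + x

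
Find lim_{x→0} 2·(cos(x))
Direct substitution at x = 0 gives 2.

Final answer: 2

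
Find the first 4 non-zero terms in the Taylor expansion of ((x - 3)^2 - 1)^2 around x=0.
-12·x^3 + 52·x^2 - 96·x + 64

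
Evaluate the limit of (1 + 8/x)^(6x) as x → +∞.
As x → +∞: write (1 + 8/x)^(6x) = ((1 + 8/x)^x)^6 → (e^8)^6 = e^48.
Limit = e^(48).

Final answer: e^(48)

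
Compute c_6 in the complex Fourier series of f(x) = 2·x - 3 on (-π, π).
Compute the real Fourier coefficients first: a_6 = 0, b_6 = -2/3.
Then c_6 = (a_6 − i·b_6)/2 = i/3.

Final answer: i/3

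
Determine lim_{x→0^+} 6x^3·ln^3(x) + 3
The product is a 0·∞ indeterminate form at x → 0⁺.
Rewrite the product as 6·ln^3(x) / x^(-3) and apply L'Hôpital, or use the standard hierarchy x^(-3) ≫ |ln x|^3 as x → 0⁺.
The indeterminate product → 0, so the limit = 3.

Final answer: 3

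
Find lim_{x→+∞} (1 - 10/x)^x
As x → +∞: this is the defining limit (1 - 10/x)^x → e^(-10).
Limit = e^(-10).

Final answer: e^(-10)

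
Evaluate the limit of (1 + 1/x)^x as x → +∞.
As x → +∞: this is the defining limit (1 + 1/x)^x → e^1.
Limit = e.

Final answer: e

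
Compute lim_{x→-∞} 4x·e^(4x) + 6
The product is a 0·∞ indeterminate form at x → -∞.
Rewrite the product as 4x / e^(-4x) (an ∞/∞ form) and apply L'Hôpital, or use the standard hierarchy e^(4|x|) ≫ |x| as x → -∞.
The indeterminate product → 0, so the limit = 6.

Final answer: 6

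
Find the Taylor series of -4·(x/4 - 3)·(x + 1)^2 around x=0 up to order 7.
-x^3 + 10·x^2 + 23·x + 12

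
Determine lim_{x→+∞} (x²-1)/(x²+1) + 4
Evaluate the dominant behaviour as x → +∞; each term tends to a finite value or vanishes.
Limit = 5.

Final answer: 5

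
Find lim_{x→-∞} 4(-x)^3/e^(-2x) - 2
The quotient is an ∞/∞ indeterminate form as x → -∞.
Compare growth rates of the dominant terms (exponentials ≫ polynomials ≫ logarithms), or apply L'Hôpital's rule; the quotient → 0.
Adding the constant: 0 - 2 = -2. Limit = -2.

Final answer: -2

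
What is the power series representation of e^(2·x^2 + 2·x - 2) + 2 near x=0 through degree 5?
104·x^5·e^(-2)/15 + 20·x^4·e^(-2)/3 + 16·x^3·e^(-2)/3 + 4·x^2·e^(-2) + 2·x·e^(-2) + e^(-2) + 2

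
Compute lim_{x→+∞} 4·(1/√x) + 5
Evaluate the dominant behaviour as x → +∞; each term tends to a finite value or vanishes.
Limit = 5.

Final answer: 5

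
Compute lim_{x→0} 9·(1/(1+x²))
Direct substitution at x = 0 gives 9.

Final answer: 9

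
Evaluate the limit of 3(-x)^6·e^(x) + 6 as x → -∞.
The product is a 0·∞ indeterminate form at x → -∞.
Rewrite the product as 3(-x)^6 / e^(-x) (an ∞/∞ form) and apply L'Hôpital, or use the standard hierarchy e^(|x|) ≫ |(-x)^6| as x → -∞.
The indeterminate product → 0, so the limit = 6.

Final answer: 6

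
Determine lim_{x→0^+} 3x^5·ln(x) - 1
The product is a 0·∞ indeterminate form at x → 0⁺.
Rewrite the product as 3·ln(x) / x^(-5) and apply L'Hôpital, or use the standard hierarchy x^(-5) ≫ |ln x| as x → 0⁺.
The indeterminate product → 0, so the limit = -1.

Final answer: -1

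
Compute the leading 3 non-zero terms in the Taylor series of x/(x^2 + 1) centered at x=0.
x^5 - x^3 + x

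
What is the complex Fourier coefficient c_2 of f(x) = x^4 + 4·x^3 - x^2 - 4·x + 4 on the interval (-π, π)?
Compute the real Fourier coefficients first: a_2 = -4 + 2·π^2, b_2 = 10 - 4·π^2.
Then c_2 = (a_2 − i·b_2)/2 = -2 + π^2 - 5·i + 2·i·π^2.

Final answer: -2 + π^2 - 5·i + 2·i·π^2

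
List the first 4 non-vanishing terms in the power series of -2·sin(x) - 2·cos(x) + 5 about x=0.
x^3/3 + x^2 - 2·x + 3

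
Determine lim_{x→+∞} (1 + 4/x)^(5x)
As x → +∞: write (1 + 4/x)^(5x) = ((1 + 4/x)^x)^5 → (e^4)^5 = e^20.
Limit = e^(20).

Final answer: e^(20)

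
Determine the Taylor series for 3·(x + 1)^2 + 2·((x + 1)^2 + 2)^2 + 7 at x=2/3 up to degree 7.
4940/81 + 1990·(x - 2/3)/27 + 133·(x - 2/3)^2/3 + 40·(x - 2/3)^3/3 + 2·(x - 2/3)^4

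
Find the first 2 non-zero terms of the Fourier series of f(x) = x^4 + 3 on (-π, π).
(48 - 8·π^2)·cos(x) + 3 + π^4/5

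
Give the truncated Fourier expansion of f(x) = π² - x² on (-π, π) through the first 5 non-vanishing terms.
4·cos(x) - cos(2·x) + 4·cos(3·x)/9 - cos(4·x)/4 + 2·π^2/3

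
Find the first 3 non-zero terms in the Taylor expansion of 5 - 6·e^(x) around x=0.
-3·x^2 - 6·x - 1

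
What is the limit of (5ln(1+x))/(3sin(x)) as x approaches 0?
Both numerator and denominator → 0 as x → 0; this is a 0/0 indeterminate form.
Expand each to leading order near x = 0: numerator ~ 5·x, denominator ~ 3·x.
The limit of the ratio is 5/3.

Final answer: 5/3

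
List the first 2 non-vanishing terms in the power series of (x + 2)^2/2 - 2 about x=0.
x^2/2 + 2·x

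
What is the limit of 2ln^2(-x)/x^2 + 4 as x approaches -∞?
The quotient is an ∞/∞ indeterminate form as x → -∞.
Compare growth rates of the dominant terms (exponentials ≫ polynomials ≫ logarithms), or apply L'Hôpital's rule; the quotient → 0.
Adding the constant: 0 + 4 = 4. Limit = 4.

Final answer: 4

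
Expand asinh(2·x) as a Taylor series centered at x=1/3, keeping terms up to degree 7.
asinh(2/3) + 6·√(13)·(x - 1/3)/13 - 36·√(13)·(x - 1/3)^2/169 - 36·√(13)·(x - 1/3)^3/2197 + 6156·√(13)·(x - 1/3)^4/28561 - 479196·√(13)·(x - 1/3)^5/1856465 + 188568·√(13)·(x - 1/3)^6/4826809 + 161995464·√(13)·(x - 1/3)^7/439239619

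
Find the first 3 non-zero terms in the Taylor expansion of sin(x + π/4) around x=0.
-√(2)·x^2/4 + √(2)·x/2 + √(2)/2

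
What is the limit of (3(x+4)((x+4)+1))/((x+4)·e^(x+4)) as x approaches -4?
Both numerator and denominator → 0 as x → -4; this is a 0/0 indeterminate form.
Expand each to leading order near x = -4: numerator ~ 3·(x + 4), denominator ~ (x + 4).
The limit of the ratio is 3.

Final answer: 3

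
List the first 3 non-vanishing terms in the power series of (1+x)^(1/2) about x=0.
-x^2/8 + x/2 + 1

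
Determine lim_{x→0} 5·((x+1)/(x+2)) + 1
Direct substitution at x = 0 gives 7/2.

Final answer: 7/2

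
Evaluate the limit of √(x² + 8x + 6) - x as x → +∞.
This is an ∞ − ∞ indeterminate form.
Multiply and divide by the conjugate √(x²+8x + 6) + x; the x² terms cancel, leaving (8x + 6)/(√(x²+8x + 6)+x) → 8/2 = 4.
Limit = 4.

Final answer: 4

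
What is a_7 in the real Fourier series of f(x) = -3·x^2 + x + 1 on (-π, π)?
a_7 = (1/π) ∫_{-π}^{π} f(x)·cos(7x) dx.
Evaluate the integral (use parity and integration by parts as needed): a_7 = 12/49.

Final answer: 12/49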